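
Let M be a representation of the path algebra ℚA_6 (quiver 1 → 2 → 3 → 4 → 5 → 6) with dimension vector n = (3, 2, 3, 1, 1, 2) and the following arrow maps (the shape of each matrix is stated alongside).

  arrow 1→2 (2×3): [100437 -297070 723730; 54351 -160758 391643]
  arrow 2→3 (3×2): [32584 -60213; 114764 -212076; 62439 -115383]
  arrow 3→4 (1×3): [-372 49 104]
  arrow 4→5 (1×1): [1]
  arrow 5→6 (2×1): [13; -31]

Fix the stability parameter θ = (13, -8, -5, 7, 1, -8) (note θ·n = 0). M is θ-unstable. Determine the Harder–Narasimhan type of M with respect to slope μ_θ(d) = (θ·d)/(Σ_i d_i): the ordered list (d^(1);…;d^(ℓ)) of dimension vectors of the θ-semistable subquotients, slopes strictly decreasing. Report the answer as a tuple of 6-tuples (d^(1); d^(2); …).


Barcode: M ≅ I[1,1], I[1,3], I[1,6], I[3,3], I[6,6]. HN layers by μ_θ (4 steps, strictly decreasing):
  μ^(1)=13; μ^(2)=0; μ^(3)=-5; μ^(4)=-8

((1, 0, 0, 0, 0, 0); (2, 2, 2, 1, 1, 1); (0, 0, 1, 0, 0, 0); (0, 0, 0, 0, 0, 1))


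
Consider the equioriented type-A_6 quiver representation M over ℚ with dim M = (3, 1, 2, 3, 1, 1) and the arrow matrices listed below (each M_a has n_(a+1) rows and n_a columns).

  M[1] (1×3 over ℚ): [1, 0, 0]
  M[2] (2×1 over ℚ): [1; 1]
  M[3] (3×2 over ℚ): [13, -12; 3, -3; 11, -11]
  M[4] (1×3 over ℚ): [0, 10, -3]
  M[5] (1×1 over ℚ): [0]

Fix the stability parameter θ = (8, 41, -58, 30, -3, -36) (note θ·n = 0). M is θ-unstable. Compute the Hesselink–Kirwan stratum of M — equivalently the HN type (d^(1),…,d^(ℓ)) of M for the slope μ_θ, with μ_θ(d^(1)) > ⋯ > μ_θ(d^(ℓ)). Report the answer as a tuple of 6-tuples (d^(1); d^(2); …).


Via rank(M_{q-1}∘⋯∘M_p): M ≅ I[1,1]^2, I[1,4], I[3,5], I[4,4], I[6,6].
μ_θ-semistable layers: μ^(1)=30; μ^(2)=27/2; μ^(3)=8; μ^(4)=-3; μ^(5)=-36; μ^(6)=-58

((0, 0, 0, 2, 0, 0); (0, 0, 0, 1, 1, 0); (2, 0, 0, 0, 0, 0); (1, 1, 1, 0, 0, 0); (0, 0, 0, 0, 0, 1); (0, 0, 1, 0, 0, 0))


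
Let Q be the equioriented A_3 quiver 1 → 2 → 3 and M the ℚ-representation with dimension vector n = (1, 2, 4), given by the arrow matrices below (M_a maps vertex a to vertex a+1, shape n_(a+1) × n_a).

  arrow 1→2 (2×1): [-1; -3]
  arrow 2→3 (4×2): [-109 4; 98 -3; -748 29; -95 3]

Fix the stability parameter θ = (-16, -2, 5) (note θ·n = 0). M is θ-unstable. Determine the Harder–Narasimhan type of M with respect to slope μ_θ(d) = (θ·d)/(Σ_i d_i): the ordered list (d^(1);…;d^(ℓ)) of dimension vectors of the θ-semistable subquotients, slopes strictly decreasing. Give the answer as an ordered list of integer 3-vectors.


Barcode: M ≅ I[1,3], I[2,3], I[3,3]^2. HN layers by μ_θ (3 steps, strictly decreasing):
  μ^(1)=5; μ^(2)=-2; μ^(3)=-16

((0, 0, 4); (0, 2, 0); (1, 0, 0))


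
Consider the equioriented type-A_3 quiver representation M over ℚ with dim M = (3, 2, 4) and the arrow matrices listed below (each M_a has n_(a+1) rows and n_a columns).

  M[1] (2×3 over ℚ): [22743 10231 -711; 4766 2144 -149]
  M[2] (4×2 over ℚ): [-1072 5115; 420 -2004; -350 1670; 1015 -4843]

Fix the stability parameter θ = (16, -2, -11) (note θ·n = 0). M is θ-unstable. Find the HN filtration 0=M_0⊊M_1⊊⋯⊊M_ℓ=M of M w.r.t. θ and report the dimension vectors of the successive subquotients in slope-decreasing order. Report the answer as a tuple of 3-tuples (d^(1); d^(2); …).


Barcode: M ≅ I[1,1], I[1,3]^2, I[3,3]^2. HN layers by μ_θ (3 steps, strictly decreasing):
  μ^(1)=16; μ^(2)=1; μ^(3)=-11

((1, 0, 0); (2, 2, 2); (0, 0, 2))


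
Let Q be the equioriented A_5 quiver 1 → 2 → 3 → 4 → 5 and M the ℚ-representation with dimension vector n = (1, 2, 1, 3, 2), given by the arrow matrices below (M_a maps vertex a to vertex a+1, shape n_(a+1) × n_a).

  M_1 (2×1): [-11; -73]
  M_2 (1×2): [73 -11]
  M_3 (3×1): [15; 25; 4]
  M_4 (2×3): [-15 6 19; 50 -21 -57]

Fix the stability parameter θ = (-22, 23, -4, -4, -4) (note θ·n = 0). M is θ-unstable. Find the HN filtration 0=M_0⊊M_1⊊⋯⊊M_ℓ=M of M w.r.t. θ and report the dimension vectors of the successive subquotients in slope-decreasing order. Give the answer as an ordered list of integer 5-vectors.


Interval decomposition of M: I[1,2], I[2,5], I[4,4], I[4,5].
HN type (ℓ=4): μ^(1)=23; μ^(2)=11/4; μ^(3)=-4; μ^(4)=-22

((0, 1, 0, 0, 0); (0, 1, 1, 1, 1); (0, 0, 0, 2, 1); (1, 0, 0, 0, 0))


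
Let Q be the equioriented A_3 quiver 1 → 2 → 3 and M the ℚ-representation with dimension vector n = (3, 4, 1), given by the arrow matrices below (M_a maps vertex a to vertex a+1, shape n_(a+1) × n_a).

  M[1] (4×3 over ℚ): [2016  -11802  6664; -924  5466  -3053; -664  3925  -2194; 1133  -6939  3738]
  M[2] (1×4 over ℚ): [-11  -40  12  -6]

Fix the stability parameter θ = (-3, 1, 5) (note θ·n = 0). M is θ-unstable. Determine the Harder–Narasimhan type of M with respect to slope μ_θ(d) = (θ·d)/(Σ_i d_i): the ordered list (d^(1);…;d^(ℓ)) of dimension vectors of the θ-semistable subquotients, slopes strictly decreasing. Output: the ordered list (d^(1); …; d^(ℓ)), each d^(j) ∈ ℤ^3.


Interval decomposition of M: I[1,2]^2, I[1,3], I[2,2].
HN type (ℓ=3): μ^(1)=5; μ^(2)=1; μ^(3)=-3

((0, 0, 1); (0, 4, 0); (3, 0, 0))


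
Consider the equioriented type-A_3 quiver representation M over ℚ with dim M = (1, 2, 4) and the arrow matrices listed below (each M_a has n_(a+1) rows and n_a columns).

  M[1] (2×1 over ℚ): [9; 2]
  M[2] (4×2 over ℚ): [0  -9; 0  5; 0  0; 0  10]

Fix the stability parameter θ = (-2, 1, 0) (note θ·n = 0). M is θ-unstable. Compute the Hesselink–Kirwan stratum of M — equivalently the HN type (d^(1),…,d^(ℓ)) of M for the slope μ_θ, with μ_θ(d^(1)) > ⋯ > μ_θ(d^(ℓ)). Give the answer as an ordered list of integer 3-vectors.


Barcode: M ≅ I[1,3], I[2,2], I[3,3]^3. HN layers by μ_θ (4 steps, strictly decreasing):
  μ^(1)=1; μ^(2)=1/2; μ^(3)=0; μ^(4)=-2

((0, 1, 0); (0, 1, 1); (0, 0, 3); (1, 0, 0))


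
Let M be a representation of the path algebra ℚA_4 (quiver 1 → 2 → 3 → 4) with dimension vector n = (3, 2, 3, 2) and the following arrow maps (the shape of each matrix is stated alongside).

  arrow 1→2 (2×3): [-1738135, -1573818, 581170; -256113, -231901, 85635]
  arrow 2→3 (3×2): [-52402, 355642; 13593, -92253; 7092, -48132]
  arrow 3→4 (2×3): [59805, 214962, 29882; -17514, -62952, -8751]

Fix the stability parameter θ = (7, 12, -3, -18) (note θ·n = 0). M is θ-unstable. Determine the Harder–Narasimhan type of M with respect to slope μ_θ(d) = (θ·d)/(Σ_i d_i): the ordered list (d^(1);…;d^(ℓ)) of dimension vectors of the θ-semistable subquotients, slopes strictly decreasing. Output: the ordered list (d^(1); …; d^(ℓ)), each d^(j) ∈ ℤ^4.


Via rank(M_{q-1}∘⋯∘M_p): M ≅ I[1,1], I[1,2], I[1,3], I[3,4]^2.
μ_θ-semistable layers: μ^(1)=12; μ^(2)=7; μ^(3)=16/3; μ^(4)=-21/2

((0, 1, 0, 0); (2, 0, 0, 0); (1, 1, 1, 0); (0, 0, 2, 2))


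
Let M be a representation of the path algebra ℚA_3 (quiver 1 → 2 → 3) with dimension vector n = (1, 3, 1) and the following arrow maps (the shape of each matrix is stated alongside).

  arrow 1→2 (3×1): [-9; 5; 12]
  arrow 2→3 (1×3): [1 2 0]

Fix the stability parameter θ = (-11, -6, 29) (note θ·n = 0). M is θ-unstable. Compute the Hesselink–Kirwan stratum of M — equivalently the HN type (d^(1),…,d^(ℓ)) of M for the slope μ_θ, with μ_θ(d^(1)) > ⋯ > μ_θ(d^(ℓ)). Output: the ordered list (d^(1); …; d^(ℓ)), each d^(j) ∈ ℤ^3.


Interval decomposition of M: I[1,3], I[2,2]^2.
HN type (ℓ=3): μ^(1)=29; μ^(2)=-6; μ^(3)=-11

((0, 0, 1); (0, 3, 0); (1, 0, 0))


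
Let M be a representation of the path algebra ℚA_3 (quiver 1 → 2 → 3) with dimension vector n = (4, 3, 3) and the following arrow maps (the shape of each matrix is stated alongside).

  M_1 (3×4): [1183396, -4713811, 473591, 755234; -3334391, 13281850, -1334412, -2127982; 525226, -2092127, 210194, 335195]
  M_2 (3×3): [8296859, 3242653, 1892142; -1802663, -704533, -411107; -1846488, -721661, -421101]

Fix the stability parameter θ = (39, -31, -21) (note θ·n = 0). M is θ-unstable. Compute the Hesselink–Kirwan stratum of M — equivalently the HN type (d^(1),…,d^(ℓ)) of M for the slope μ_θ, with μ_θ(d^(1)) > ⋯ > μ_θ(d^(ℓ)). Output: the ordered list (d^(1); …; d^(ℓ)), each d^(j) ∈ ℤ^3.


Barcode: M ≅ I[1,1], I[1,3]^3. HN layers by μ_θ (2 steps, strictly decreasing):
  μ^(1)=39; μ^(2)=-13/3

((1, 0, 0); (3, 3, 3))


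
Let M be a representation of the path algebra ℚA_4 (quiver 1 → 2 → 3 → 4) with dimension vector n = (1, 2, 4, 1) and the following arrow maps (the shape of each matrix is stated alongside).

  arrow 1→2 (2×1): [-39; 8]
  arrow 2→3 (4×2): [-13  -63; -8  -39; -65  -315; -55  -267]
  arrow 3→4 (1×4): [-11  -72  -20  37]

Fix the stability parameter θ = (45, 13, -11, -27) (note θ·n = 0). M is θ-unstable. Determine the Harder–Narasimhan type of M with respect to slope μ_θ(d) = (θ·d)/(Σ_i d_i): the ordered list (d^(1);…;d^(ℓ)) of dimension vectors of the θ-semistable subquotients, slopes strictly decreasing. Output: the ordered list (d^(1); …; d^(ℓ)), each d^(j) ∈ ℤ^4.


Barcode: M ≅ I[1,3], I[2,4], I[3,3]^2. HN layers by μ_θ (3 steps, strictly decreasing):
  μ^(1)=47/3; μ^(2)=-25/3; μ^(3)=-11

((1, 1, 1, 0); (0, 1, 1, 1); (0, 0, 2, 0))


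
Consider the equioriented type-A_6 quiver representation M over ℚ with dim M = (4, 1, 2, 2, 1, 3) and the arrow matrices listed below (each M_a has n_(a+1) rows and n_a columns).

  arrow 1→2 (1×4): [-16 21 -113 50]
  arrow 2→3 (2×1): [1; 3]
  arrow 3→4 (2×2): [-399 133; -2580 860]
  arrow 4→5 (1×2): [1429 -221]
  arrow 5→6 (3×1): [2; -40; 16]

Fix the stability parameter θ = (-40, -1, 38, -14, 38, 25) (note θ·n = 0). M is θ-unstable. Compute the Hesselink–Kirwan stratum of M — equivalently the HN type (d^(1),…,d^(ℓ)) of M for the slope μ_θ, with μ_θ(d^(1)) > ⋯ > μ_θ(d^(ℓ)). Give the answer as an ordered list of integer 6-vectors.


Interval decomposition of M: I[1,1]^3, I[1,3], I[3,6], I[4,4], I[6,6]^2.
HN type (ℓ=7): μ^(1)=38; μ^(2)=63/2; μ^(3)=25; μ^(4)=12; μ^(5)=-1; μ^(6)=-14; μ^(7)=-40

((0, 0, 1, 0, 0, 0); (0, 0, 0, 0, 1, 1); (0, 0, 0, 0, 0, 2); (0, 0, 1, 1, 0, 0); (0, 1, 0, 0, 0, 0); (0, 0, 0, 1, 0, 0); (4, 0, 0, 0, 0, 0))


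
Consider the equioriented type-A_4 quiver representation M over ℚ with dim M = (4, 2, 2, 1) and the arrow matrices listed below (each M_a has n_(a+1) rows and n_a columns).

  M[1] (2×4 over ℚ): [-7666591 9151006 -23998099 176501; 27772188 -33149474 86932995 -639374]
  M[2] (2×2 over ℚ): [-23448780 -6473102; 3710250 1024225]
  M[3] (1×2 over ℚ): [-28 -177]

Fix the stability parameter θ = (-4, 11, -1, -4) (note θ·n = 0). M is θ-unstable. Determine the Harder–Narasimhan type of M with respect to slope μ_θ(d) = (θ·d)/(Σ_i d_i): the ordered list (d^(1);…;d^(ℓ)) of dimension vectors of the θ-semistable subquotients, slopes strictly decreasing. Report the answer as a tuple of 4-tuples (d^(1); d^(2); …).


Via rank(M_{q-1}∘⋯∘M_p): M ≅ I[1,1]^2, I[1,2], I[1,4], I[3,3].
μ_θ-semistable layers: μ^(1)=11; μ^(2)=2; μ^(3)=-1; μ^(4)=-4

((0, 1, 0, 0); (0, 1, 1, 1); (0, 0, 1, 0); (4, 0, 0, 0))


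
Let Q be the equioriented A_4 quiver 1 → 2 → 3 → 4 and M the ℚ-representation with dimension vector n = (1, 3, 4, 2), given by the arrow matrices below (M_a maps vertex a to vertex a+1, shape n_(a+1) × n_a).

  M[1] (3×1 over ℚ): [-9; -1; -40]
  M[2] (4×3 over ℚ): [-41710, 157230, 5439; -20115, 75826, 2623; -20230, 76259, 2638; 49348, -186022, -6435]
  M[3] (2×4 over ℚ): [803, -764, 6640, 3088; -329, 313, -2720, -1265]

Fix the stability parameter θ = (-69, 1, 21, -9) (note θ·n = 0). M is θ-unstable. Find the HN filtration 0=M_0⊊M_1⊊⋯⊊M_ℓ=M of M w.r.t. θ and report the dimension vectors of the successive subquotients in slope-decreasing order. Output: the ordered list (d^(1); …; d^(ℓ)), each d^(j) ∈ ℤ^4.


Via rank(M_{q-1}∘⋯∘M_p): M ≅ I[1,4], I[2,3], I[2,4], I[3,3].
μ_θ-semistable layers: μ^(1)=21; μ^(2)=6; μ^(3)=1; μ^(4)=-69

((0, 0, 2, 0); (0, 0, 2, 2); (0, 3, 0, 0); (1, 0, 0, 0))


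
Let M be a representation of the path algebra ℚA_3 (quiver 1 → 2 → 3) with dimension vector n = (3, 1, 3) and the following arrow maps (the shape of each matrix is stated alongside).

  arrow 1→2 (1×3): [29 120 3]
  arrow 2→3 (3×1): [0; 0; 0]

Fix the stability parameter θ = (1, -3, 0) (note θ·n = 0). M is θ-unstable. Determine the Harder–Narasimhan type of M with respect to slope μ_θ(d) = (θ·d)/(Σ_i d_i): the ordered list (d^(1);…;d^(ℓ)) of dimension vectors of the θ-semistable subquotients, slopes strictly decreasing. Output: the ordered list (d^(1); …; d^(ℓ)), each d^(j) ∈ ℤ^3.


Interval decomposition of M: I[1,1]^2, I[1,2], I[3,3]^3.
HN type (ℓ=3): μ^(1)=1; μ^(2)=0; μ^(3)=-1

((2, 0, 0); (0, 0, 3); (1, 1, 0))


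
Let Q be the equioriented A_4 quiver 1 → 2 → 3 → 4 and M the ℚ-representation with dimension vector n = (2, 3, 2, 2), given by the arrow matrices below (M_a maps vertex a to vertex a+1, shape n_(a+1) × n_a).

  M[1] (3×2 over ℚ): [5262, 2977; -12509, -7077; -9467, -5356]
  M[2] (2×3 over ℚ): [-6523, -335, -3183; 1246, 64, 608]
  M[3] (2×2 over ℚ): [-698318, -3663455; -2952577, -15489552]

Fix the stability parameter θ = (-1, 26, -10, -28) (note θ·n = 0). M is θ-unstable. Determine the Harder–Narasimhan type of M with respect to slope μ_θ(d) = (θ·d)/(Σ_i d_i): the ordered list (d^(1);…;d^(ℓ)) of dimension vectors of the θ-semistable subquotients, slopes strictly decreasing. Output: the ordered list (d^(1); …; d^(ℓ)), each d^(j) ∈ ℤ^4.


Interval decomposition of M: I[1,4]^2, I[2,2].
HN type (ℓ=2): μ^(1)=26; μ^(2)=-13/4

((0, 1, 0, 0); (2, 2, 2, 2))


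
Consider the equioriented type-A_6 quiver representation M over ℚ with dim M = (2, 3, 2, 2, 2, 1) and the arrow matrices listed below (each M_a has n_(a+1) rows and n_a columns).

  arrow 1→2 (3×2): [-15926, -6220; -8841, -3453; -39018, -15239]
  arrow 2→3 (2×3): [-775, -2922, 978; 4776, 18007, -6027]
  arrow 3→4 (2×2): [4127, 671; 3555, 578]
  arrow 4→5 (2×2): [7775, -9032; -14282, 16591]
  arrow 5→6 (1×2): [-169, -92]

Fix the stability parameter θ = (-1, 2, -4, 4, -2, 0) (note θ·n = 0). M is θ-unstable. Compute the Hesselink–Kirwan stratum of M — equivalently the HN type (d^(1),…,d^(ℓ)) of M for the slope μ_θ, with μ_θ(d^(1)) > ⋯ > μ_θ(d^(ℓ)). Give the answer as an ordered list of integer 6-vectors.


Interval decomposition of M: I[1,5], I[1,6], I[2,2].
HN type (ℓ=4): μ^(1)=2; μ^(2)=1; μ^(3)=2/3; μ^(4)=-1

((0, 1, 0, 0, 0, 0); (0, 0, 0, 1, 1, 0); (0, 0, 0, 1, 1, 1); (2, 2, 2, 0, 0, 0))


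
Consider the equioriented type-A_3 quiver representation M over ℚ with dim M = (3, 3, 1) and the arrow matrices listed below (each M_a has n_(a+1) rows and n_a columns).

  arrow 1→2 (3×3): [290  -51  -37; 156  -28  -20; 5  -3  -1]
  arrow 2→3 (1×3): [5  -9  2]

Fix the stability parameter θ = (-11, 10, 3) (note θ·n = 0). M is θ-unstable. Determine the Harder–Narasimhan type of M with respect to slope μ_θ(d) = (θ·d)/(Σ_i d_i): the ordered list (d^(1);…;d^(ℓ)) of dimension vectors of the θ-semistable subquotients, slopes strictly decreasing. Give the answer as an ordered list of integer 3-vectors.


Interval decomposition of M: I[1,1], I[1,2], I[1,3], I[2,2].
HN type (ℓ=3): μ^(1)=10; μ^(2)=13/2; μ^(3)=-11

((0, 2, 0); (0, 1, 1); (3, 0, 0))


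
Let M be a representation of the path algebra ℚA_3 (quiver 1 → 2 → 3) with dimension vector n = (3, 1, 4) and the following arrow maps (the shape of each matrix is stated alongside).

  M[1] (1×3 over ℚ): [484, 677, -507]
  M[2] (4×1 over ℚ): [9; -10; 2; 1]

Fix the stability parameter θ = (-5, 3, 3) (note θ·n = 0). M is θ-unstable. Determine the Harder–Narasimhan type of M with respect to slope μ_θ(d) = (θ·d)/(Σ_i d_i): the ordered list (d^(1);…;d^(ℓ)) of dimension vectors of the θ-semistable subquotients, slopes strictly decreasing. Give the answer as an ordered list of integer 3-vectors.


Barcode: M ≅ I[1,1]^2, I[1,3], I[3,3]^3. HN layers by μ_θ (2 steps, strictly decreasing):
  μ^(1)=3; μ^(2)=-5

((0, 1, 4); (3, 0, 0))


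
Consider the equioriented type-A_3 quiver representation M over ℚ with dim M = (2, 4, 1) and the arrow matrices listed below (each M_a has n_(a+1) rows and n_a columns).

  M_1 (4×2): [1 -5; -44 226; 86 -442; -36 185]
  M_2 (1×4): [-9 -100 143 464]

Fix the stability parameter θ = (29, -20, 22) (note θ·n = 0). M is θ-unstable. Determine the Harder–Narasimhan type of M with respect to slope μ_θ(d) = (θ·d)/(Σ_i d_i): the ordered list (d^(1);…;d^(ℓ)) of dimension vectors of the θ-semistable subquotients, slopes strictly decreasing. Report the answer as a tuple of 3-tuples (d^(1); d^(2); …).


Barcode: M ≅ I[1,2], I[1,3], I[2,2]^2. HN layers by μ_θ (3 steps, strictly decreasing):
  μ^(1)=22; μ^(2)=9/2; μ^(3)=-20

((0, 0, 1); (2, 2, 0); (0, 2, 0))


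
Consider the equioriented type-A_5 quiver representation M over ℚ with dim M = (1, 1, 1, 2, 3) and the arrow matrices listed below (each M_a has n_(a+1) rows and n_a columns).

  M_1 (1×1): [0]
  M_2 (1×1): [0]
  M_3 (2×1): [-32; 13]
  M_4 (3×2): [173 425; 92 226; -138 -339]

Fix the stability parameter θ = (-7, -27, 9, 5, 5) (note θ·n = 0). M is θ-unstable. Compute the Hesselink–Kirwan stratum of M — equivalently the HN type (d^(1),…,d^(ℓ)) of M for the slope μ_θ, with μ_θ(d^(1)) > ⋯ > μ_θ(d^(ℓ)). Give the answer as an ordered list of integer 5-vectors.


Barcode: M ≅ I[1,1], I[2,2], I[3,5], I[4,5], I[5,5]. HN layers by μ_θ (4 steps, strictly decreasing):
  μ^(1)=19/3; μ^(2)=5; μ^(3)=-7; μ^(4)=-27

((0, 0, 1, 1, 1); (0, 0, 0, 1, 2); (1, 0, 0, 0, 0); (0, 1, 0, 0, 0))


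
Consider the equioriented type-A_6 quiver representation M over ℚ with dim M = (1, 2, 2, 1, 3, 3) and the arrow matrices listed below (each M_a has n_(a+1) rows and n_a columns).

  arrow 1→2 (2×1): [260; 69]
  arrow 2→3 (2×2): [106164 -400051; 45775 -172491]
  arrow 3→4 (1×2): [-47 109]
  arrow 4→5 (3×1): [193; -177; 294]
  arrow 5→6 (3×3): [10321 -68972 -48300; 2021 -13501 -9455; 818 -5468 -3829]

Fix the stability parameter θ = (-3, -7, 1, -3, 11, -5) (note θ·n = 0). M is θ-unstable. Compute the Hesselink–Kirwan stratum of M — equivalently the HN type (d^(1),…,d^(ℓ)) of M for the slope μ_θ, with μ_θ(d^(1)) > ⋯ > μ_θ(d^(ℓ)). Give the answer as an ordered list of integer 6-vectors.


Interval decomposition of M: I[1,6], I[2,3], I[5,6]^2.
HN type (ℓ=5): μ^(1)=3; μ^(2)=1; μ^(3)=-1; μ^(4)=-5; μ^(5)=-7

((0, 0, 0, 0, 3, 3); (0, 0, 1, 0, 0, 0); (0, 0, 1, 1, 0, 0); (1, 1, 0, 0, 0, 0); (0, 1, 0, 0, 0, 0))


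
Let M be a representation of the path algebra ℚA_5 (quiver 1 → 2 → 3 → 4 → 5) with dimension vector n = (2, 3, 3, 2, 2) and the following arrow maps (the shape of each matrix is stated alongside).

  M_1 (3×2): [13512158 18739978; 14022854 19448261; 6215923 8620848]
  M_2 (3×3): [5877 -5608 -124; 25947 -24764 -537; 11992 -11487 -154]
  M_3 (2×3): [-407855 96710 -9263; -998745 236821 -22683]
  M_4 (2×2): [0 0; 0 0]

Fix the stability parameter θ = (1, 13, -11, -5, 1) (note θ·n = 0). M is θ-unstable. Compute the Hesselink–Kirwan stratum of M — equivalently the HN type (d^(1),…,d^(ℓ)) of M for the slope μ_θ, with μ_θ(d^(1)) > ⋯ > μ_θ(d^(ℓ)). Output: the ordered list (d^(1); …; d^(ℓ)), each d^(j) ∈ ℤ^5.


Via rank(M_{q-1}∘⋯∘M_p): M ≅ I[1,4]^2, I[2,3], I[5,5]^2.
μ_θ-semistable layers: μ^(1)=1; μ^(2)=-1/2

((0, 1, 1, 0, 2); (2, 2, 2, 2, 0))


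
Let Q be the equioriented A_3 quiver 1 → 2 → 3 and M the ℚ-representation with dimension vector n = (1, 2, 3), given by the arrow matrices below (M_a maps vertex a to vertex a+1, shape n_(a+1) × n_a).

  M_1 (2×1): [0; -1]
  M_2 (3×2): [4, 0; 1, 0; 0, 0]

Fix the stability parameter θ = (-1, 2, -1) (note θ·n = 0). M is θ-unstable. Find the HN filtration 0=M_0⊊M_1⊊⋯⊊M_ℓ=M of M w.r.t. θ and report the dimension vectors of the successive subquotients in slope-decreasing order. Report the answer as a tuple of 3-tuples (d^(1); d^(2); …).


Via rank(M_{q-1}∘⋯∘M_p): M ≅ I[1,2], I[2,3], I[3,3]^2.
μ_θ-semistable layers: μ^(1)=2; μ^(2)=1/2; μ^(3)=-1

((0, 1, 0); (0, 1, 1); (1, 0, 2))


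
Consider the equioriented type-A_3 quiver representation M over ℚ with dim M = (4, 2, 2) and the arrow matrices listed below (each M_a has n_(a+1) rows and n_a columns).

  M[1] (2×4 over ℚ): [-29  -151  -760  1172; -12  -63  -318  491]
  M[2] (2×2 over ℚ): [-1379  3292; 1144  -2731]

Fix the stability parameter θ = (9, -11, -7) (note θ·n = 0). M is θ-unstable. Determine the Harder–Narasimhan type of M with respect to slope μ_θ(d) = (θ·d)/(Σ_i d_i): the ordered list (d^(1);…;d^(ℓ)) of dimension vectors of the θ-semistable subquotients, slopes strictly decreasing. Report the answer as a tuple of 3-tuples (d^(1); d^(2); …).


Interval decomposition of M: I[1,1]^2, I[1,3]^2.
HN type (ℓ=2): μ^(1)=9; μ^(2)=-3

((2, 0, 0); (2, 2, 2))


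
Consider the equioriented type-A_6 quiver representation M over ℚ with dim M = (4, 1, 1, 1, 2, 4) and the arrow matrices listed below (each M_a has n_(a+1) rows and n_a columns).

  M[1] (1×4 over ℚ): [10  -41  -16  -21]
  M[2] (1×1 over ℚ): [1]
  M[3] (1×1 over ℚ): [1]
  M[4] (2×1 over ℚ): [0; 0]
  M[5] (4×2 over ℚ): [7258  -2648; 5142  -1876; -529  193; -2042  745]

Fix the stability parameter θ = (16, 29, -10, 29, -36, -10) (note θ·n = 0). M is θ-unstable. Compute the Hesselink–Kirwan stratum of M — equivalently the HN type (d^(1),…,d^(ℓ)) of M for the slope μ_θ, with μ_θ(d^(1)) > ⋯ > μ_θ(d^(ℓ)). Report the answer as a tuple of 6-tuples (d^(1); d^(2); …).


Barcode: M ≅ I[1,1]^3, I[1,4], I[5,6]^2, I[6,6]^2. HN layers by μ_θ (5 steps, strictly decreasing):
  μ^(1)=29; μ^(2)=16; μ^(3)=35/3; μ^(4)=-10; μ^(5)=-36

((0, 0, 0, 1, 0, 0); (3, 0, 0, 0, 0, 0); (1, 1, 1, 0, 0, 0); (0, 0, 0, 0, 0, 4); (0, 0, 0, 0, 2, 0))


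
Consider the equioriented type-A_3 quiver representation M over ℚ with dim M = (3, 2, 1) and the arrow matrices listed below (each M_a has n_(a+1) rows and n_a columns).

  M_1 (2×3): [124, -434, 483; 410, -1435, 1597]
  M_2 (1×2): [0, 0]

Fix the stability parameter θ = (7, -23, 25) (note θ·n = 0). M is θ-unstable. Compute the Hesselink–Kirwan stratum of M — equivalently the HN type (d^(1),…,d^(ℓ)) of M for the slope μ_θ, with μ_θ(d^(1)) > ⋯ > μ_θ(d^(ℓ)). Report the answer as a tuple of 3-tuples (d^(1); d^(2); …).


Interval decomposition of M: I[1,1], I[1,2]^2, I[3,3].
HN type (ℓ=3): μ^(1)=25; μ^(2)=7; μ^(3)=-8

((0, 0, 1); (1, 0, 0); (2, 2, 0))


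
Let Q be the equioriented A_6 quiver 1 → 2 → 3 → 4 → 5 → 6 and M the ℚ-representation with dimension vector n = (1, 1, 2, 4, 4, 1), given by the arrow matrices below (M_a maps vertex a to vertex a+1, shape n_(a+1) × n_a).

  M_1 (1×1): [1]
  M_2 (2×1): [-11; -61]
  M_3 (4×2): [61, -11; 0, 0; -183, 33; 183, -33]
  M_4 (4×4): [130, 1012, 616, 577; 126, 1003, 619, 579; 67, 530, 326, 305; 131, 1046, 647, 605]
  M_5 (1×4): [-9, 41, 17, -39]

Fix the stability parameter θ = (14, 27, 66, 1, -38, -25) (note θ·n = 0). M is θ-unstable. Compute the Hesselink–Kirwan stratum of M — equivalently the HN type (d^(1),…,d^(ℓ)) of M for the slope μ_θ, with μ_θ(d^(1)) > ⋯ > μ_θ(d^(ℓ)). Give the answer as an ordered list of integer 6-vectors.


Interval decomposition of M: I[1,3], I[3,6], I[4,5]^3.
HN type (ℓ=5): μ^(1)=66; μ^(2)=27; μ^(3)=14; μ^(4)=1; μ^(5)=-37/2

((0, 0, 1, 0, 0, 0); (0, 1, 0, 0, 0, 0); (1, 0, 0, 0, 0, 0); (0, 0, 1, 1, 1, 1); (0, 0, 0, 3, 3, 0))


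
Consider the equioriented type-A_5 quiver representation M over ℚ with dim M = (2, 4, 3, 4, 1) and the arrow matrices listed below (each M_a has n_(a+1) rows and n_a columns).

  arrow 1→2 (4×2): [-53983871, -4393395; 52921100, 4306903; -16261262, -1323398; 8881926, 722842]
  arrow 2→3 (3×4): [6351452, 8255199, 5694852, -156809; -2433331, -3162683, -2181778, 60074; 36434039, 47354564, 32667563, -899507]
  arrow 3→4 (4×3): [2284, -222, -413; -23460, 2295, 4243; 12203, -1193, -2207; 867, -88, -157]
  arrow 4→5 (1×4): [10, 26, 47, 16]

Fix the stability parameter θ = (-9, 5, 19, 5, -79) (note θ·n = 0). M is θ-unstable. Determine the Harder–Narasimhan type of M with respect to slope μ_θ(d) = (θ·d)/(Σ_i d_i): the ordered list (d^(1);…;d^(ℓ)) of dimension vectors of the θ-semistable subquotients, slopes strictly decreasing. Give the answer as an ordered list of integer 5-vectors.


Barcode: M ≅ I[1,4], I[1,5], I[2,2], I[2,4], I[4,4]. HN layers by μ_θ (4 steps, strictly decreasing):
  μ^(1)=12; μ^(2)=5; μ^(3)=-9; μ^(4)=-59/5

((0, 0, 2, 2, 0); (0, 3, 0, 1, 0); (1, 0, 0, 0, 0); (1, 1, 1, 1, 1))


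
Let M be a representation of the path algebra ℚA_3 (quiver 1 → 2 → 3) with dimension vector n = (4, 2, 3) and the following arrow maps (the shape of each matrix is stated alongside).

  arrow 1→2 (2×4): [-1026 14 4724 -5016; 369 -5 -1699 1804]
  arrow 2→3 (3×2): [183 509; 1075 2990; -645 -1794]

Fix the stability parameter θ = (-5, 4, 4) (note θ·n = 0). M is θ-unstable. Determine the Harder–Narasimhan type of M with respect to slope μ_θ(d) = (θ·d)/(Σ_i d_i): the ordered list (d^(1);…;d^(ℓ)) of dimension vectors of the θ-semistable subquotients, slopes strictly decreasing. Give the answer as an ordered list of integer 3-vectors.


Interval decomposition of M: I[1,1]^2, I[1,3]^2, I[3,3].
HN type (ℓ=2): μ^(1)=4; μ^(2)=-5

((0, 2, 3); (4, 0, 0))


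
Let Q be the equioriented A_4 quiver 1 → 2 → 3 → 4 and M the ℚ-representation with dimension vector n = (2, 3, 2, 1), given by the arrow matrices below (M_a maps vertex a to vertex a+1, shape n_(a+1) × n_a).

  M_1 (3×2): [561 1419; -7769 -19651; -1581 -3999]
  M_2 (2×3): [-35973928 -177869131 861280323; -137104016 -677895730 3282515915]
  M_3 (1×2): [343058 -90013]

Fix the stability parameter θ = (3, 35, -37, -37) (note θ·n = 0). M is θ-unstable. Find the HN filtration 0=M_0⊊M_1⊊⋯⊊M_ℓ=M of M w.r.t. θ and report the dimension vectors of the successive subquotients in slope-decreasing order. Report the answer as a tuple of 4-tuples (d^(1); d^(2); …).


Interval decomposition of M: I[1,1], I[1,4], I[2,2], I[2,3].
HN type (ℓ=4): μ^(1)=35; μ^(2)=3; μ^(3)=-1; μ^(4)=-9

((0, 1, 0, 0); (1, 0, 0, 0); (0, 1, 1, 0); (1, 1, 1, 1))


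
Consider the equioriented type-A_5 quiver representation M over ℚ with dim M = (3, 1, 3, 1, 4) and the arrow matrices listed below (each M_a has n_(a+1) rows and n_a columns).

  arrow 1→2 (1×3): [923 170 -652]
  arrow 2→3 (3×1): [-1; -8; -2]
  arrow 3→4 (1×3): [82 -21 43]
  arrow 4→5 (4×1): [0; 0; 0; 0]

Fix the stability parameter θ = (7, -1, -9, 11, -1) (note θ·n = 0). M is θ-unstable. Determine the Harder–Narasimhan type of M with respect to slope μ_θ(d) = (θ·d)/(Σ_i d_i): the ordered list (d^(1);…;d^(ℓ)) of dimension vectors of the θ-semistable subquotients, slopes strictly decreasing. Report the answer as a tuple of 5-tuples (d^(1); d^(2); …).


Barcode: M ≅ I[1,1]^2, I[1,3], I[3,3], I[3,4], I[5,5]^4. HN layers by μ_θ (4 steps, strictly decreasing):
  μ^(1)=11; μ^(2)=7; μ^(3)=-1; μ^(4)=-9

((0, 0, 0, 1, 0); (2, 0, 0, 0, 0); (1, 1, 1, 0, 4); (0, 0, 2, 0, 0))


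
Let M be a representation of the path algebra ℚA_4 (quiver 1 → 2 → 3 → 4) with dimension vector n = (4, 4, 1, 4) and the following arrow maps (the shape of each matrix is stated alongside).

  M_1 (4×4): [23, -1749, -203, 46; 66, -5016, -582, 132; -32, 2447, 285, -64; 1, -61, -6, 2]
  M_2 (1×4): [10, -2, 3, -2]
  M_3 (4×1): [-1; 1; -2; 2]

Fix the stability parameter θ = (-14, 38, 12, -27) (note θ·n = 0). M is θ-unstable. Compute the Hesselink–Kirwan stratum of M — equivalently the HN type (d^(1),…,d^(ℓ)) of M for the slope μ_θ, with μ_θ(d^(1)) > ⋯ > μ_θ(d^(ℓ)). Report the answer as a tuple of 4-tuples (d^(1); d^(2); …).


Interval decomposition of M: I[1,1], I[1,2]^2, I[1,4], I[2,2], I[4,4]^3.
HN type (ℓ=4): μ^(1)=38; μ^(2)=23/3; μ^(3)=-14; μ^(4)=-27

((0, 3, 0, 0); (0, 1, 1, 1); (4, 0, 0, 0); (0, 0, 0, 3))


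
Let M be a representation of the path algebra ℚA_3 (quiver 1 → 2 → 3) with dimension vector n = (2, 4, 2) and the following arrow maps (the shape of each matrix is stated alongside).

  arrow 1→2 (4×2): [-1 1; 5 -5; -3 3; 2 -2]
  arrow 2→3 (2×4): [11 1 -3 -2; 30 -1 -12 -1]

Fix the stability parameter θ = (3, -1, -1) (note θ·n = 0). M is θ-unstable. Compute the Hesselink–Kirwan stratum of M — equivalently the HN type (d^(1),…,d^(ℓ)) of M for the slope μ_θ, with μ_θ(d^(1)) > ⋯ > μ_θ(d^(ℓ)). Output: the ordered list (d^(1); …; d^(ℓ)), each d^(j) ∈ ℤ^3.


Barcode: M ≅ I[1,1], I[1,3], I[2,2]^2, I[2,3]. HN layers by μ_θ (3 steps, strictly decreasing):
  μ^(1)=3; μ^(2)=1/3; μ^(3)=-1

((1, 0, 0); (1, 1, 1); (0, 3, 1))


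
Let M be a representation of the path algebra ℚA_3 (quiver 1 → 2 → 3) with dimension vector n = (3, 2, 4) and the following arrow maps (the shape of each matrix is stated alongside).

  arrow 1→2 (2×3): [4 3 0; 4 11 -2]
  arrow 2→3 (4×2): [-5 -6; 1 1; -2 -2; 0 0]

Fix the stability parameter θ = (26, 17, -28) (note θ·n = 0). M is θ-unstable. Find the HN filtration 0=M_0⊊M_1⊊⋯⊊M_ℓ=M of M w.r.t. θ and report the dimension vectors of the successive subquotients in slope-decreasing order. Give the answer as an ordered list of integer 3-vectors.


Barcode: M ≅ I[1,1], I[1,3]^2, I[3,3]^2. HN layers by μ_θ (3 steps, strictly decreasing):
  μ^(1)=26; μ^(2)=5; μ^(3)=-28

((1, 0, 0); (2, 2, 2); (0, 0, 2))


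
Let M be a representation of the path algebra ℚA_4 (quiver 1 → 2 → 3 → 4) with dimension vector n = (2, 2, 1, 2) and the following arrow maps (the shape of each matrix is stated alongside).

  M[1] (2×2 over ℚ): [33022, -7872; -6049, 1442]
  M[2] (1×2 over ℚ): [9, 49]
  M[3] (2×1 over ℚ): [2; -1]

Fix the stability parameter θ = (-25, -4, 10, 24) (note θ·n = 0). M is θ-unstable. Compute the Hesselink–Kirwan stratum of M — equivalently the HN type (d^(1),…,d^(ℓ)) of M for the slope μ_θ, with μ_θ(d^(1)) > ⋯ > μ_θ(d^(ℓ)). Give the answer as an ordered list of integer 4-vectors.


Interval decomposition of M: I[1,2], I[1,4], I[4,4].
HN type (ℓ=4): μ^(1)=24; μ^(2)=10; μ^(3)=-4; μ^(4)=-25

((0, 0, 0, 2); (0, 0, 1, 0); (0, 2, 0, 0); (2, 0, 0, 0))


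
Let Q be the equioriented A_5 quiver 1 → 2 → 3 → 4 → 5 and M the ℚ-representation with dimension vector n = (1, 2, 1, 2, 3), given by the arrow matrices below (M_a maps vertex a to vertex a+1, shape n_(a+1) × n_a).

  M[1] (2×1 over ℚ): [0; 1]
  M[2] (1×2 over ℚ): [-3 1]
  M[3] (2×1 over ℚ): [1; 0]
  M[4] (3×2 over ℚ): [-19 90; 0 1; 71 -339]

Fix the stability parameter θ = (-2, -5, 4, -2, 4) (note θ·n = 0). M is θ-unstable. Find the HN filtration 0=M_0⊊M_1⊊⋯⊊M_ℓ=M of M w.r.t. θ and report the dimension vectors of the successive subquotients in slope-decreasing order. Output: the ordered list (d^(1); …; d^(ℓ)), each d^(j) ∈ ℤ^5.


Barcode: M ≅ I[1,5], I[2,2], I[4,5], I[5,5]. HN layers by μ_θ (5 steps, strictly decreasing):
  μ^(1)=4; μ^(2)=1; μ^(3)=-2; μ^(4)=-7/2; μ^(5)=-5

((0, 0, 0, 0, 3); (0, 0, 1, 1, 0); (0, 0, 0, 1, 0); (1, 1, 0, 0, 0); (0, 1, 0, 0, 0))


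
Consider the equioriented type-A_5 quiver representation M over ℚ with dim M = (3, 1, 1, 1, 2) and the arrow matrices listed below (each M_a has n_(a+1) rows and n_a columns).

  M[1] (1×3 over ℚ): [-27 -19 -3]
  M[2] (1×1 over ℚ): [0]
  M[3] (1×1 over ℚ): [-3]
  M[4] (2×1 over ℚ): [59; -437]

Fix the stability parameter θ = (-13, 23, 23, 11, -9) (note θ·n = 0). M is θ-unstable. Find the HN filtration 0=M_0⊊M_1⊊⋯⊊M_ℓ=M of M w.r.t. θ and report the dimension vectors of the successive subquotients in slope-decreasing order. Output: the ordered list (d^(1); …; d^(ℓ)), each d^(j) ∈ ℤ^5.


Via rank(M_{q-1}∘⋯∘M_p): M ≅ I[1,1]^2, I[1,2], I[3,5], I[5,5].
μ_θ-semistable layers: μ^(1)=23; μ^(2)=25/3; μ^(3)=-9; μ^(4)=-13

((0, 1, 0, 0, 0); (0, 0, 1, 1, 1); (0, 0, 0, 0, 1); (3, 0, 0, 0, 0))


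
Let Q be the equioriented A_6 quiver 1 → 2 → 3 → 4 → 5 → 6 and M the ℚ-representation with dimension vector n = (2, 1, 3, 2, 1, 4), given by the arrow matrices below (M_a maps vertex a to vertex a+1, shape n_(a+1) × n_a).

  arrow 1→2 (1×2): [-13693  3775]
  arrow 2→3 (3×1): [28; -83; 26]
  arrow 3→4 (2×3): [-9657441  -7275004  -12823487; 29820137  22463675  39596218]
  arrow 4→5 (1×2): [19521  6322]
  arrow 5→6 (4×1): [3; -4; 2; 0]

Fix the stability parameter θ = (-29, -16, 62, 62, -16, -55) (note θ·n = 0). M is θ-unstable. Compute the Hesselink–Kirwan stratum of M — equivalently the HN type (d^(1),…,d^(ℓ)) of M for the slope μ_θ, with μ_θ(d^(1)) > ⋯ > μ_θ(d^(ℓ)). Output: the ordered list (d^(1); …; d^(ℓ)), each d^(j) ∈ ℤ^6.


Via rank(M_{q-1}∘⋯∘M_p): M ≅ I[1,1], I[1,4], I[3,3], I[3,6], I[6,6]^3.
μ_θ-semistable layers: μ^(1)=62; μ^(2)=53/4; μ^(3)=-16; μ^(4)=-29; μ^(5)=-55

((0, 0, 2, 1, 0, 0); (0, 0, 1, 1, 1, 1); (0, 1, 0, 0, 0, 0); (2, 0, 0, 0, 0, 0); (0, 0, 0, 0, 0, 3))


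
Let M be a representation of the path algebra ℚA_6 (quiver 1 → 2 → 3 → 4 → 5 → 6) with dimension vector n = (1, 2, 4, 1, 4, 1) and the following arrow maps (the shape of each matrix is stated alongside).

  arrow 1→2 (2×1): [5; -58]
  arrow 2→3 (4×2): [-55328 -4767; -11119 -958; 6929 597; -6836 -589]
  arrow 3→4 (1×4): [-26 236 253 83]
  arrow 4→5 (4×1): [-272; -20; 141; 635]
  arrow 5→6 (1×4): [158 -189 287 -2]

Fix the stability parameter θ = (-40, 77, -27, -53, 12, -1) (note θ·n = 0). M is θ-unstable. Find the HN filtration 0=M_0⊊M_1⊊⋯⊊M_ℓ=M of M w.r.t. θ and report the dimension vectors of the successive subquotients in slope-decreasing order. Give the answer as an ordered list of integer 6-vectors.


Barcode: M ≅ I[1,6], I[2,3], I[3,3]^2, I[5,5]^3. HN layers by μ_θ (6 steps, strictly decreasing):
  μ^(1)=25; μ^(2)=12; μ^(3)=11/2; μ^(4)=-1; μ^(5)=-27; μ^(6)=-40

((0, 1, 1, 0, 0, 0); (0, 0, 0, 0, 3, 0); (0, 0, 0, 0, 1, 1); (0, 1, 1, 1, 0, 0); (0, 0, 2, 0, 0, 0); (1, 0, 0, 0, 0, 0))


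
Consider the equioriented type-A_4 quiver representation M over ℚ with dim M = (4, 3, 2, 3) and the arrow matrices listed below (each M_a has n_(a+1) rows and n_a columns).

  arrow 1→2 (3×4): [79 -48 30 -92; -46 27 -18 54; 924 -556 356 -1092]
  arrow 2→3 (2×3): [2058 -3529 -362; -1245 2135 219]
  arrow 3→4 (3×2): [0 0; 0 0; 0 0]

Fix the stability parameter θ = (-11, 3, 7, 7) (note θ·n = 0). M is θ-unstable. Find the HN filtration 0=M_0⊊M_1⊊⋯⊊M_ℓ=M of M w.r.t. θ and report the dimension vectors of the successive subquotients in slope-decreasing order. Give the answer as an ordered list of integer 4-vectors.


Barcode: M ≅ I[1,1], I[1,2], I[1,3]^2, I[4,4]^3. HN layers by μ_θ (3 steps, strictly decreasing):
  μ^(1)=7; μ^(2)=3; μ^(3)=-11

((0, 0, 2, 3); (0, 3, 0, 0); (4, 0, 0, 0))


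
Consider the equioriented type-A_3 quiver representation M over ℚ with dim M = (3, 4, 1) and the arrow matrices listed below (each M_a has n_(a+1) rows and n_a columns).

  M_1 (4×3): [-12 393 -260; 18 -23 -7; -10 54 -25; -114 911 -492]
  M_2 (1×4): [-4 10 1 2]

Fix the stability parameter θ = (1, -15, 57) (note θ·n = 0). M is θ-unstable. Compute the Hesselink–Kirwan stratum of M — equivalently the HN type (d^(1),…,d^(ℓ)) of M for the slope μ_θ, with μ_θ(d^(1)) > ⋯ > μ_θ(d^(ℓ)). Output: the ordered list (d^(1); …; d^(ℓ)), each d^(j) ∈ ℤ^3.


Interval decomposition of M: I[1,2]^2, I[1,3], I[2,2].
HN type (ℓ=3): μ^(1)=57; μ^(2)=-7; μ^(3)=-15

((0, 0, 1); (3, 3, 0); (0, 1, 0))


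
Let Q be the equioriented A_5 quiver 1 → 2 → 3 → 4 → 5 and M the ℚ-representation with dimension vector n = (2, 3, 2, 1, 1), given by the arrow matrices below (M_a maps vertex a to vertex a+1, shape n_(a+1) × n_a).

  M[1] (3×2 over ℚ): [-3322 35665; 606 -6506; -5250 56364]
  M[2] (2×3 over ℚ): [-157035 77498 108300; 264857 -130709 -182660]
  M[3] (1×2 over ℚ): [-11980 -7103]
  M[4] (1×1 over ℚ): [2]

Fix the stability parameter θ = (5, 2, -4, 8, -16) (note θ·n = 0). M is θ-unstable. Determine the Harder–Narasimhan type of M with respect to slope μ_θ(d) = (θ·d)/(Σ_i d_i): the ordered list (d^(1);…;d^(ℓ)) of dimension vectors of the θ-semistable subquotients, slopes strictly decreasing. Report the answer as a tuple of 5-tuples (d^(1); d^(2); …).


Interval decomposition of M: I[1,3], I[1,5], I[2,2].
HN type (ℓ=3): μ^(1)=2; μ^(2)=1; μ^(3)=-1

((0, 1, 0, 0, 0); (1, 1, 1, 0, 0); (1, 1, 1, 1, 1))


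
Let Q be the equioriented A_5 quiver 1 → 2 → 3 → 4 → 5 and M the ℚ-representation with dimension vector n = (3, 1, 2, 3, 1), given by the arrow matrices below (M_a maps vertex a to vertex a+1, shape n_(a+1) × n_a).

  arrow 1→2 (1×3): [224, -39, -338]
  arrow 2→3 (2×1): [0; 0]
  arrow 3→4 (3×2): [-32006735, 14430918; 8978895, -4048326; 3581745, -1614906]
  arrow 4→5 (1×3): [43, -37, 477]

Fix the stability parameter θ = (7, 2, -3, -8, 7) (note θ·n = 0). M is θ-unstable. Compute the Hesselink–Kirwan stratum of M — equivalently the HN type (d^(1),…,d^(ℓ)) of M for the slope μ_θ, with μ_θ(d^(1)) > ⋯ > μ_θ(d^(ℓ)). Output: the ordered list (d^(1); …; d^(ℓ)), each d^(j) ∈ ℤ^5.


Interval decomposition of M: I[1,1]^2, I[1,2], I[3,3], I[3,5], I[4,4]^2.
HN type (ℓ=5): μ^(1)=7; μ^(2)=9/2; μ^(3)=-3; μ^(4)=-11/2; μ^(5)=-8

((2, 0, 0, 0, 1); (1, 1, 0, 0, 0); (0, 0, 1, 0, 0); (0, 0, 1, 1, 0); (0, 0, 0, 2, 0))


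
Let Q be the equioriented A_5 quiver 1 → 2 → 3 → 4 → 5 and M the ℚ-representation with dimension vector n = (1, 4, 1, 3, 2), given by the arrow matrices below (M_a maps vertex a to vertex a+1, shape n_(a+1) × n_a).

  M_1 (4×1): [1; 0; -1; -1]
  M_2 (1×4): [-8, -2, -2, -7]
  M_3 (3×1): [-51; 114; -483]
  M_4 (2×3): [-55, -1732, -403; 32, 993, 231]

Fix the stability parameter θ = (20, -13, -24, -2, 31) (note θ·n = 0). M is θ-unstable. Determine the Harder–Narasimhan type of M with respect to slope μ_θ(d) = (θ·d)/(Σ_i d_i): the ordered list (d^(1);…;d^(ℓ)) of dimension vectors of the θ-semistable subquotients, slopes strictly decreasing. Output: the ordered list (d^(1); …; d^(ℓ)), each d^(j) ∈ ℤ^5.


Barcode: M ≅ I[1,5], I[2,2]^3, I[4,4], I[4,5]. HN layers by μ_θ (4 steps, strictly decreasing):
  μ^(1)=31; μ^(2)=-2; μ^(3)=-17/3; μ^(4)=-13

((0, 0, 0, 0, 2); (0, 0, 0, 3, 0); (1, 1, 1, 0, 0); (0, 3, 0, 0, 0))


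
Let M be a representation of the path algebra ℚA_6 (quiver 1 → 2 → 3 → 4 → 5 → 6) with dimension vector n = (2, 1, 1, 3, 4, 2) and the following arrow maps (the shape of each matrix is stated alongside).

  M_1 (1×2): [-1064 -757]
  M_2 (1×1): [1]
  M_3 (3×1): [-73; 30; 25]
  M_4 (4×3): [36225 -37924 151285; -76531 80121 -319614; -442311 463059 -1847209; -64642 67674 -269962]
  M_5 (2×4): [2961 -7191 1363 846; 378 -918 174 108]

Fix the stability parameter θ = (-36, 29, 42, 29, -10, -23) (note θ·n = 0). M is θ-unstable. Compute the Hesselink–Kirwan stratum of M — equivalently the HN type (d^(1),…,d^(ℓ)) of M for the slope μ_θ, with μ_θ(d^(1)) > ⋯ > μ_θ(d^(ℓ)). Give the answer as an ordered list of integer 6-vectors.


Interval decomposition of M: I[1,1], I[1,6], I[4,5]^2, I[5,5], I[6,6].
HN type (ℓ=5): μ^(1)=67/5; μ^(2)=19/2; μ^(3)=-10; μ^(4)=-23; μ^(5)=-36

((0, 1, 1, 1, 1, 1); (0, 0, 0, 2, 2, 0); (0, 0, 0, 0, 1, 0); (0, 0, 0, 0, 0, 1); (2, 0, 0, 0, 0, 0))
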